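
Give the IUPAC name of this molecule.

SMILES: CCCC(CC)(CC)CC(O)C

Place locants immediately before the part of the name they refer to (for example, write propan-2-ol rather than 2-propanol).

4,4-diethylheptan-2-ol

The longest chain bearing the –OH group is 7 carbons long (heptane).
An alcohol (–OH) is the principal characteristic group, giving the suffix -ol.
Choose the numbering such that numbering from this end puts the hydroxyl group at C-2 rather than C-6.
This places the hydroxyl at C-2; two ethyl groups at C-4.
Assembling the pieces gives 4,4-diethylheptan-2-ol.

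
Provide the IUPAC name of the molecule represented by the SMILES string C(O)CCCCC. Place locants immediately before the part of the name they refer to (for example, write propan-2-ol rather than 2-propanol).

hexan-1-ol

Counting along the main chain through the –OH group gives 6 carbons: the parent is hexane.
The highest-priority functional group is an alcohol (–OH), so the name ends in -ol.
The numbering direction is chosen so that numbering from this end puts the hydroxyl group at C-1 rather than C-6.
With this numbering: the hydroxyl at C-1.
Putting it together: hexan-1-ol.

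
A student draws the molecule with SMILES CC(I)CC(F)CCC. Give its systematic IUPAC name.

4-fluoro-2-iodoheptane

The longest carbon chain is 7 atoms: the parent is heptane.
Number the chain so that the substituent locant set {2,4} is lower than {4,6} at the first point of difference.
This places a fluoro group at C-4; an iodo group at C-2.
Prefixes are listed alphabetically: fluoro, iodo.
Putting it together: 4-fluoro-2-iodoheptane.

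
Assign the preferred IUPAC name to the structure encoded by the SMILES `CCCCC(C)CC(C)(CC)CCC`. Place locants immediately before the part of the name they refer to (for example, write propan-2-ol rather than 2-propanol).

4-ethyl-4,6-dimethyldecane

The longest continuous carbon chain has 10 atoms, so the parent hydride is decane.
The numbering direction is chosen so that the substituent locant set {4,4,6} is lower than {5,7,7} at the first point of difference.
This places an ethyl group at C-4; methyl groups at C-4 and C-6.
Prefixes are listed alphabetically: ethyl, methyl.
Assembling the pieces gives 4-ethyl-4,6-dimethyldecane.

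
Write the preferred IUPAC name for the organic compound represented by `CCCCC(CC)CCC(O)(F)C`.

5-ethyl-2-fluorononan-2-ol

The longest chain bearing the –OH group is 9 carbons long (nonane).
The highest-priority functional group is an alcohol (–OH), so the name ends in -ol.
Choose the numbering such that numbering from this end puts the hydroxyl group at C-2 rather than C-8.
With this numbering: the hydroxyl at C-2; an ethyl group at C-5; a fluoro group at C-2.
Substituent prefixes are cited in alphabetical order (multiplying prefixes like di-/tri- are ignored for ordering).
The name is 5-ethyl-2-fluorononan-2-ol.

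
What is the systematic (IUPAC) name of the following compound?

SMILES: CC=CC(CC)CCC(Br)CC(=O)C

The longest chain bearing the carbonyl and the multiple bond is 10 carbons long (decane).
The principal characteristic group is a ketone (C=O on an internal carbon), named with the suffix -one.
There is one C=C double bond, indicated by the ending -ene.
Choose the numbering such that numbering from this end puts the carbonyl group at C-2 rather than C-9.
This places the carbonyl at C-2; the double bond between C-8 and C-9; a bromo group at C-4; an ethyl group at C-7.
Prefixes are listed alphabetically: bromo, ethyl.
Putting it together: 4-bromo-7-ethyldec-8-en-2-one.

4-bromo-7-ethyldec-8-en-2-one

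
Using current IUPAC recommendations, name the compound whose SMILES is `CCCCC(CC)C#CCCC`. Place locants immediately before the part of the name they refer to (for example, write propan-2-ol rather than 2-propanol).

The longest carbon chain that includes the multiple bond has 10 carbons, so the parent hydride is decane.
A C≡C triple bond in the chain gives the infix -yne-.
Choose the numbering such that numbering from this end puts the triple bond at C-4 rather than C-6.
That gives the triple bond between C-4 and C-5; an ethyl group at C-6.
The name is 6-ethyldec-4-yne.

6-ethyldec-4-yne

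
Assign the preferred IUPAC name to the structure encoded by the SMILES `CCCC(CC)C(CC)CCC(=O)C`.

5,6-diethylnonan-2-one

The longest chain bearing the carbonyl is 9 carbons long (nonane).
A ketone (C=O on an internal carbon) is the principal characteristic group, giving the suffix -one.
The numbering direction is chosen so that numbering from this end puts the carbonyl group at C-2 rather than C-8.
That gives the carbonyl at C-2; ethyl groups at C-5 and C-6.
Assembling the pieces gives 5,6-diethylnonan-2-one.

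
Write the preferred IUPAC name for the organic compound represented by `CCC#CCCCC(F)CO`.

2-fluoronon-6-yn-1-ol

The longest carbon chain that includes the –OH group and the multiple bond has 9 carbons, so the parent hydride is nonane.
The highest-priority functional group is an alcohol (–OH), so the name ends in -ol.
There is one C≡C triple bond, indicated by the ending -yne.
Choose the numbering such that numbering from this end puts the hydroxyl group at C-1 rather than C-9.
That gives the hydroxyl at C-1; the triple bond between C-6 and C-7; a fluoro group at C-2.
Assembling the pieces gives 2-fluoronon-6-yn-1-ol.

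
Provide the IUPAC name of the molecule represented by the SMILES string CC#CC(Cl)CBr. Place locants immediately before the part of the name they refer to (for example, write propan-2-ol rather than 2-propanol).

The longest chain bearing the multiple bond is 5 carbons long (pentane).
A C≡C triple bond in the chain gives the infix -yne-.
Number the chain so that numbering from this end puts the triple bond at C-2 rather than C-3.
This places the triple bond between C-2 and C-3; a bromo group at C-5; a chloro group at C-4.
Substituent prefixes are cited in alphabetical order (multiplying prefixes like di-/tri- are ignored for ordering).
Assembling the pieces gives 5-bromo-4-chloropent-2-yne.

5-bromo-4-chloropent-2-yne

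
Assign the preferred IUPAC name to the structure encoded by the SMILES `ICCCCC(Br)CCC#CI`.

The longest chain bearing the multiple bond is 9 carbons long (nonane).
There is one C≡C triple bond, indicated by the ending -yne.
Choose the numbering such that numbering from this end puts the triple bond at C-1 rather than C-8.
That gives the triple bond between C-1 and C-2; a bromo group at C-5; iodo groups at C-1 and C-9.
The substituents are ordered alphabetically, ignoring any di-/tri- multipliers.
Assembling the pieces gives 5-bromo-1,9-diiodonon-1-yne.

5-bromo-1,9-diiodonon-1-yne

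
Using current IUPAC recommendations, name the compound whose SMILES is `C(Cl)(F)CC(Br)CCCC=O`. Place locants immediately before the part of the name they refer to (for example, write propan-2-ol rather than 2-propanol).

5-bromo-7-chloro-7-fluoroheptanal

The longest chain bearing the –CHO group is 7 carbons long (heptane).
The principal characteristic group is an aldehyde (terminal –CHO), named with the suffix -al.
Number the chain so that the aldehyde carbon is C-1 by definition.
This places a bromo group at C-5; a chloro group at C-7; a fluoro group at C-7.
The substituents are ordered alphabetically, ignoring any di-/tri- multipliers.
The name is 5-bromo-7-chloro-7-fluoroheptanal.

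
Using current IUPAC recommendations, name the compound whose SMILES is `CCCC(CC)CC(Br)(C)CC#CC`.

5-bromo-7-ethyl-5-methyldec-2-yne

The longest carbon chain that includes the multiple bond has 10 carbons, so the parent hydride is decane.
There is one C≡C triple bond, indicated by the ending -yne.
Number the chain so that numbering from this end puts the triple bond at C-2 rather than C-8.
That gives the triple bond between C-2 and C-3; a bromo group at C-5; an ethyl group at C-7; a methyl group at C-5.
Prefixes are listed alphabetically: bromo, ethyl, methyl.
Putting it together: 5-bromo-7-ethyl-5-methyldec-2-yne.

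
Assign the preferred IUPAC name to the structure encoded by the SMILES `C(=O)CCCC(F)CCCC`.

Counting along the main chain through the –CHO group gives 9 carbons: the parent is nonane.
The principal characteristic group is an aldehyde (terminal –CHO), named with the suffix -al.
Number the chain so that the aldehyde carbon is C-1 by definition.
That gives a fluoro group at C-5.
Assembling the pieces gives 5-fluorononanal.

5-fluorononanal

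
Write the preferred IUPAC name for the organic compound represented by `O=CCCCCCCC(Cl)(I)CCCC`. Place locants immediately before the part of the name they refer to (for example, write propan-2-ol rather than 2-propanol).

Counting along the main chain through the –CHO group gives 12 carbons: the parent is dodecane.
The highest-priority functional group is an aldehyde (terminal –CHO), so the name ends in -al.
Choose the numbering such that the aldehyde carbon is C-1 by definition.
This places a chloro group at C-8; an iodo group at C-8.
Substituent prefixes are cited in alphabetical order (multiplying prefixes like di-/tri- are ignored for ordering).
Putting it together: 8-chloro-8-iodododecanal.

8-chloro-8-iodododecanal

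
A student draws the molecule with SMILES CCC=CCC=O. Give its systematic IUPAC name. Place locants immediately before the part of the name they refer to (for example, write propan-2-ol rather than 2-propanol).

hex-3-enal

The longest carbon chain that includes the –CHO group and the multiple bond has 6 carbons, so the parent hydride is hexane.
The highest-priority functional group is an aldehyde (terminal –CHO), so the name ends in -al.
There is one C=C double bond, indicated by the ending -ene.
Choose the numbering such that the aldehyde carbon is C-1 by definition.
That gives the double bond between C-3 and C-4.
Putting it together: hex-3-enal.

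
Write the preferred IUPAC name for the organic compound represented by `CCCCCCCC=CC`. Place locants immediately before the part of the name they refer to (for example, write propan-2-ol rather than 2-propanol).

dec-2-ene

The longest carbon chain that includes the multiple bond has 10 carbons, so the parent hydride is decane.
The chain contains a C=C double bond, so the unsaturation ending is -ene.
Number the chain so that numbering from this end puts the double bond at C-2 rather than C-8.
This places the double bond between C-2 and C-3.
Putting it together: dec-2-ene.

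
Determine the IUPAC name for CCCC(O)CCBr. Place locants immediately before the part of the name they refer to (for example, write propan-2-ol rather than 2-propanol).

Counting along the main chain through the –OH group gives 6 carbons: the parent is hexane.
An alcohol (–OH) is the principal characteristic group, giving the suffix -ol.
Number the chain so that numbering from this end puts the hydroxyl group at C-3 rather than C-4.
With this numbering: the hydroxyl at C-3; a bromo group at C-1.
Assembling the pieces gives 1-bromohexan-3-ol.

1-bromohexan-3-ol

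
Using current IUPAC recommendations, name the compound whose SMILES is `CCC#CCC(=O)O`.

hex-3-ynoic acid

The longest chain bearing the –COOH group and the multiple bond is 6 carbons long (hexane).
The principal characteristic group is a carboxylic acid (terminal –COOH), named with the suffix -oic acid.
The chain contains a C≡C triple bond, so the unsaturation ending is -yne.
Choose the numbering such that the carboxylic acid carbon is C-1 by definition.
That gives the triple bond between C-3 and C-4.
Assembling the pieces gives hex-3-ynoic acid.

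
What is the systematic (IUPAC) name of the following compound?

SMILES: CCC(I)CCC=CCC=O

The longest chain bearing the –CHO group and the multiple bond is 9 carbons long (nonane).
An aldehyde (terminal –CHO) is the principal characteristic group, giving the suffix -al.
A C=C double bond in the chain gives the infix -ene-.
Choose the numbering such that the aldehyde carbon is C-1 by definition.
This places the double bond between C-3 and C-4; an iodo group at C-7.
The name is 7-iodonon-3-enal.

7-iodonon-3-enal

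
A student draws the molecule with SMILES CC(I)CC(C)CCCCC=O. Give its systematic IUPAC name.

Counting along the main chain through the –CHO group gives 9 carbons: the parent is nonane.
The highest-priority functional group is an aldehyde (terminal –CHO), so the name ends in -al.
Number the chain so that the aldehyde carbon is C-1 by definition.
With this numbering: an iodo group at C-8; a methyl group at C-6.
The substituents are ordered alphabetically, ignoring any di-/tri- multipliers.
The name is 8-iodo-6-methylnonanal.

8-iodo-6-methylnonanal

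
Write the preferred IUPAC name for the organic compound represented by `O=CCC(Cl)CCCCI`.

The longest chain bearing the –CHO group is 7 carbons long (heptane).
The highest-priority functional group is an aldehyde (terminal –CHO), so the name ends in -al.
The numbering direction is chosen so that the aldehyde carbon is C-1 by definition.
This places a chloro group at C-3; an iodo group at C-7.
Substituent prefixes are cited in alphabetical order (multiplying prefixes like di-/tri- are ignored for ordering).
The name is 3-chloro-7-iodoheptanal.

3-chloro-7-iodoheptanal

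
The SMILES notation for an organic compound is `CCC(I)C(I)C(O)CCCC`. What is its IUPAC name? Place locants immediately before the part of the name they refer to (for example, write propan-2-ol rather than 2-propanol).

3,4-diiodononan-5-ol

Counting along the main chain through the –OH group gives 9 carbons: the parent is nonane.
The principal characteristic group is an alcohol (–OH), named with the suffix -ol.
Number the chain so that the substituent locant set {3,4} is lower than {6,7} at the first point of difference.
With this numbering: the hydroxyl at C-5; iodo groups at C-3 and C-4.
Assembling the pieces gives 3,4-diiodononan-5-ol.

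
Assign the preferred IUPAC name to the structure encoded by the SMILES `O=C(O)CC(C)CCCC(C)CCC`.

The longest carbon chain that includes the –COOH group has 10 carbons, so the parent hydride is decane.
The highest-priority functional group is a carboxylic acid (terminal –COOH), so the name ends in -oic acid.
Choose the numbering such that the carboxylic acid carbon is C-1 by definition.
With this numbering: methyl groups at C-3 and C-7.
The name is 3,7-dimethyldecanoic acid.

3,7-dimethyldecanoic acid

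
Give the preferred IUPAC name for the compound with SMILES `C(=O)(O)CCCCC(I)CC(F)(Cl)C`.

The longest carbon chain that includes the –COOH group has 9 carbons, so the parent hydride is nonane.
A carboxylic acid (terminal –COOH) is the principal characteristic group, giving the suffix -oic acid.
Number the chain so that the carboxylic acid carbon is C-1 by definition.
That gives a chloro group at C-8; a fluoro group at C-8; an iodo group at C-6.
Substituent prefixes are cited in alphabetical order (multiplying prefixes like di-/tri- are ignored for ordering).
Assembling the pieces gives 8-chloro-8-fluoro-6-iodononanoic acid.

8-chloro-8-fluoro-6-iodononanoic acid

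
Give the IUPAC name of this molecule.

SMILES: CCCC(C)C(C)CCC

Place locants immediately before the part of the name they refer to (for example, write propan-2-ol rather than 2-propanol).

4,5-dimethyloctane

The longest carbon chain is 8 atoms: the parent is octane.
The molecule is symmetric, so either numbering direction gives the same locants.
That gives methyl groups at C-4 and C-5.
The name is 4,5-dimethyloctane.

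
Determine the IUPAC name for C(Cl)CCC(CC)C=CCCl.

The longest carbon chain that includes the multiple bond has 7 carbons, so the parent hydride is heptane.
There is one C=C double bond, indicated by the ending -ene.
Choose the numbering such that numbering from this end puts the double bond at C-2 rather than C-5.
That gives the double bond between C-2 and C-3; chloro groups at C-1 and C-7; an ethyl group at C-4.
Substituent prefixes are cited in alphabetical order (multiplying prefixes like di-/tri- are ignored for ordering).
The name is 1,7-dichloro-4-ethylhept-2-ene.

1,7-dichloro-4-ethylhept-2-ene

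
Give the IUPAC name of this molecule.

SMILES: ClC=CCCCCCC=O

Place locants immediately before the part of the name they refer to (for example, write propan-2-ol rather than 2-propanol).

8-chlorooct-7-enal

The longest chain bearing the –CHO group and the multiple bond is 8 carbons long (octane).
The principal characteristic group is an aldehyde (terminal –CHO), named with the suffix -al.
There is one C=C double bond, indicated by the ending -ene.
Choose the numbering such that the aldehyde carbon is C-1 by definition.
With this numbering: the double bond between C-7 and C-8; a chloro group at C-8.
Putting it together: 8-chlorooct-7-enal.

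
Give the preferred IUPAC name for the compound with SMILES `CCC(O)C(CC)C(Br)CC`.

5-bromo-4-ethylheptan-3-ol

The longest chain bearing the –OH group is 7 carbons long (heptane).
An alcohol (–OH) is the principal characteristic group, giving the suffix -ol.
Choose the numbering such that numbering from this end puts the hydroxyl group at C-3 rather than C-5.
With this numbering: the hydroxyl at C-3; a bromo group at C-5; an ethyl group at C-4.
Prefixes are listed alphabetically: bromo, ethyl.
Assembling the pieces gives 5-bromo-4-ethylheptan-3-ol.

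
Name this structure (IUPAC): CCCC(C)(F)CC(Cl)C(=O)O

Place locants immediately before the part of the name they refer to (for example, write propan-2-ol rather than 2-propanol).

2-chloro-4-fluoro-4-methylheptanoic acid

The longest carbon chain that includes the –COOH group has 7 carbons, so the parent hydride is heptane.
A carboxylic acid (terminal –COOH) is the principal characteristic group, giving the suffix -oic acid.
Number the chain so that the carboxylic acid carbon is C-1 by definition.
That gives a chloro group at C-2; a fluoro group at C-4; a methyl group at C-4.
The substituents are ordered alphabetically, ignoring any di-/tri- multipliers.
The name is 2-chloro-4-fluoro-4-methylheptanoic acid.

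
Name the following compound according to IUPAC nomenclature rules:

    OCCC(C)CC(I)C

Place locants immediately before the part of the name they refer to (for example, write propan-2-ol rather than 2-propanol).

5-iodo-3-methylhexan-1-ol

The longest carbon chain that includes the –OH group has 6 carbons, so the parent hydride is hexane.
The principal characteristic group is an alcohol (–OH), named with the suffix -ol.
Choose the numbering such that numbering from this end puts the hydroxyl group at C-1 rather than C-6.
This places the hydroxyl at C-1; an iodo group at C-5; a methyl group at C-3.
The substituents are ordered alphabetically, ignoring any di-/tri- multipliers.
Putting it together: 5-iodo-3-methylhexan-1-ol.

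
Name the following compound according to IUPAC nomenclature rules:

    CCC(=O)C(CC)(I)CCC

4-ethyl-4-iodoheptan-3-one

The longest carbon chain that includes the carbonyl has 7 carbons, so the parent hydride is heptane.
The principal characteristic group is a ketone (C=O on an internal carbon), named with the suffix -one.
The numbering direction is chosen so that numbering from this end puts the carbonyl group at C-3 rather than C-5.
That gives the carbonyl at C-3; an ethyl group at C-4; an iodo group at C-4.
The substituents are ordered alphabetically, ignoring any di-/tri- multipliers.
Putting it together: 4-ethyl-4-iodoheptan-3-one.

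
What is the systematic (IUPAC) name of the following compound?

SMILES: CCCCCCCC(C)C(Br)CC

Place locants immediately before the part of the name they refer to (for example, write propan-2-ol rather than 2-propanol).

The longest continuous carbon chain has 11 atoms, so the parent hydride is undecane.
Number the chain so that the substituent locant set {3,4} is lower than {8,9} at the first point of difference.
This places a bromo group at C-3; a methyl group at C-4.
Prefixes are listed alphabetically: bromo, methyl.
Assembling the pieces gives 3-bromo-4-methylundecane.

3-bromo-4-methylundecane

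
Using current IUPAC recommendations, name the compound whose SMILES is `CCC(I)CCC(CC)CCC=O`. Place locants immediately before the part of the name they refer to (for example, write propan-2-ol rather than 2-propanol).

Counting along the main chain through the –CHO group gives 9 carbons: the parent is nonane.
The highest-priority functional group is an aldehyde (terminal –CHO), so the name ends in -al.
The numbering direction is chosen so that the aldehyde carbon is C-1 by definition.
With this numbering: an ethyl group at C-4; an iodo group at C-7.
Prefixes are listed alphabetically: ethyl, iodo.
Putting it together: 4-ethyl-7-iodononanal.

4-ethyl-7-iodononanal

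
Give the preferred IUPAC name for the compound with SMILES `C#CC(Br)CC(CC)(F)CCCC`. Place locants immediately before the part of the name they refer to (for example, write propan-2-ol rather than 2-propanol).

The longest carbon chain that includes the multiple bond has 9 carbons, so the parent hydride is nonane.
A C≡C triple bond in the chain gives the infix -yne-.
Number the chain so that numbering from this end puts the triple bond at C-1 rather than C-8.
That gives the triple bond between C-1 and C-2; a bromo group at C-3; an ethyl group at C-5; a fluoro group at C-5.
The substituents are ordered alphabetically, ignoring any di-/tri- multipliers.
The name is 3-bromo-5-ethyl-5-fluoronon-1-yne.

3-bromo-5-ethyl-5-fluoronon-1-yne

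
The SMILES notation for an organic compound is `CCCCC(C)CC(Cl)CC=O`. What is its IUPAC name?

Counting along the main chain through the –CHO group gives 9 carbons: the parent is nonane.
The highest-priority functional group is an aldehyde (terminal –CHO), so the name ends in -al.
The numbering direction is chosen so that the aldehyde carbon is C-1 by definition.
That gives a chloro group at C-3; a methyl group at C-5.
Substituent prefixes are cited in alphabetical order (multiplying prefixes like di-/tri- are ignored for ordering).
Putting it together: 3-chloro-5-methylnonanal.

3-chloro-5-methylnonanal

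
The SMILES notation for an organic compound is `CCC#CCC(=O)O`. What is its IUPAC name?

Counting along the main chain through the –COOH group and the multiple bond gives 6 carbons: the parent is hexane.
A carboxylic acid (terminal –COOH) is the principal characteristic group, giving the suffix -oic acid.
The chain contains a C≡C triple bond, so the unsaturation ending is -yne.
The numbering direction is chosen so that the carboxylic acid carbon is C-1 by definition.
That gives the triple bond between C-3 and C-4.
Assembling the pieces gives hex-3-ynoic acid.

hex-3-ynoic acid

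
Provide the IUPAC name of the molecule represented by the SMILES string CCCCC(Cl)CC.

3-chloroheptane

The parent chain contains 7 carbons (heptane).
The numbering direction is chosen so that the substituent locant set {3} is lower than {5} at the first point of difference.
This places a chloro group at C-3.
The name is 3-chloroheptane.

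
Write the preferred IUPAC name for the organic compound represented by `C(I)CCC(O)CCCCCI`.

The longest chain bearing the –OH group is 9 carbons long (nonane).
An alcohol (–OH) is the principal characteristic group, giving the suffix -ol.
Choose the numbering such that numbering from this end puts the hydroxyl group at C-4 rather than C-6.
That gives the hydroxyl at C-4; iodo groups at C-1 and C-9.
Putting it together: 1,9-diiodononan-4-ol.

1,9-diiodononan-4-ol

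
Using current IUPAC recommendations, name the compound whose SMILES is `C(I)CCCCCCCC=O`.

The longest chain bearing the –CHO group is 9 carbons long (nonane).
The highest-priority functional group is an aldehyde (terminal –CHO), so the name ends in -al.
The numbering direction is chosen so that the aldehyde carbon is C-1 by definition.
That gives an iodo group at C-9.
The name is 9-iodononanal.

9-iodononanal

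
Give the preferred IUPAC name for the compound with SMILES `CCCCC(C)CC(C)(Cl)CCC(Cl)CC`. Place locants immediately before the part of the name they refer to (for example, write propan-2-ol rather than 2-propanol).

3,6-dichloro-6,8-dimethyldodecane

The longest continuous carbon chain has 12 atoms, so the parent hydride is dodecane.
The numbering direction is chosen so that the substituent locant set {3,6,6,8} is lower than {5,7,7,10} at the first point of difference.
This places chloro groups at C-3 and C-6; methyl groups at C-6 and C-8.
Prefixes are listed alphabetically: chloro, methyl.
Putting it together: 3,6-dichloro-6,8-dimethyldodecane.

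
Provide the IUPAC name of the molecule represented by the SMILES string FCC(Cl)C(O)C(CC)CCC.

The longest carbon chain that includes the –OH group has 7 carbons, so the parent hydride is heptane.
An alcohol (–OH) is the principal characteristic group, giving the suffix -ol.
Number the chain so that numbering from this end puts the hydroxyl group at C-3 rather than C-5.
This places the hydroxyl at C-3; a chloro group at C-2; an ethyl group at C-4; a fluoro group at C-1.
Substituent prefixes are cited in alphabetical order (multiplying prefixes like di-/tri- are ignored for ordering).
Putting it together: 2-chloro-4-ethyl-1-fluoroheptan-3-ol.

2-chloro-4-ethyl-1-fluoroheptan-3-ol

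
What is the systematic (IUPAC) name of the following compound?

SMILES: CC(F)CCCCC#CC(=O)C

Counting along the main chain through the carbonyl and the multiple bond gives 10 carbons: the parent is decane.
The principal characteristic group is a ketone (C=O on an internal carbon), named with the suffix -one.
A C≡C triple bond in the chain gives the infix -yne-.
Choose the numbering such that numbering from this end puts the carbonyl group at C-2 rather than C-9.
That gives the carbonyl at C-2; the triple bond between C-3 and C-4; a fluoro group at C-9.
The name is 9-fluorodec-3-yn-2-one.

9-fluorodec-3-yn-2-one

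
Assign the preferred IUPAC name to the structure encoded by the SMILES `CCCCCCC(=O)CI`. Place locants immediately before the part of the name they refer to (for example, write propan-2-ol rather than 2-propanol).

1-iodooctan-2-one

Counting along the main chain through the carbonyl gives 8 carbons: the parent is octane.
The highest-priority functional group is a ketone (C=O on an internal carbon), so the name ends in -one.
Number the chain so that numbering from this end puts the carbonyl group at C-2 rather than C-7.
With this numbering: the carbonyl at C-2; an iodo group at C-1.
Putting it together: 1-iodooctan-2-one.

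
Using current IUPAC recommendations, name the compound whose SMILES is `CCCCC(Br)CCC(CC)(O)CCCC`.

8-bromo-5-ethyldodecan-5-ol

The longest chain bearing the –OH group is 12 carbons long (dodecane).
The highest-priority functional group is an alcohol (–OH), so the name ends in -ol.
Choose the numbering such that numbering from this end puts the hydroxyl group at C-5 rather than C-8.
This places the hydroxyl at C-5; a bromo group at C-8; an ethyl group at C-5.
Substituent prefixes are cited in alphabetical order (multiplying prefixes like di-/tri- are ignored for ordering).
Putting it together: 8-bromo-5-ethyldodecan-5-ol.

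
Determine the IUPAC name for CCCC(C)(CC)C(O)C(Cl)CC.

3-chloro-5-ethyl-5-methyloctan-4-ol

The longest carbon chain that includes the –OH group has 8 carbons, so the parent hydride is octane.
The principal characteristic group is an alcohol (–OH), named with the suffix -ol.
The numbering direction is chosen so that numbering from this end puts the hydroxyl group at C-4 rather than C-5.
This places the hydroxyl at C-4; a chloro group at C-3; an ethyl group at C-5; a methyl group at C-5.
Prefixes are listed alphabetically: chloro, ethyl, methyl.
The name is 3-chloro-5-ethyl-5-methyloctan-4-ol.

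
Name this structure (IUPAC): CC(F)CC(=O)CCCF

The longest chain bearing the carbonyl is 7 carbons long (heptane).
A ketone (C=O on an internal carbon) is the principal characteristic group, giving the suffix -one.
The numbering direction is chosen so that the substituent locant set {1,6} is lower than {2,7} at the first point of difference.
This places the carbonyl at C-4; fluoro groups at C-1 and C-6.
Assembling the pieces gives 1,6-difluoroheptan-4-one.

1,6-difluoroheptan-4-one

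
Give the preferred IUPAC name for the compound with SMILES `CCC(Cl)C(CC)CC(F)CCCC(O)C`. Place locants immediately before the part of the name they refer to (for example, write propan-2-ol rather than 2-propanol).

9-chloro-8-ethyl-6-fluoroundecan-2-ol

The longest carbon chain that includes the –OH group has 11 carbons, so the parent hydride is undecane.
An alcohol (–OH) is the principal characteristic group, giving the suffix -ol.
Choose the numbering such that numbering from this end puts the hydroxyl group at C-2 rather than C-10.
That gives the hydroxyl at C-2; a chloro group at C-9; an ethyl group at C-8; a fluoro group at C-6.
Substituent prefixes are cited in alphabetical order (multiplying prefixes like di-/tri- are ignored for ordering).
Putting it together: 9-chloro-8-ethyl-6-fluoroundecan-2-ol.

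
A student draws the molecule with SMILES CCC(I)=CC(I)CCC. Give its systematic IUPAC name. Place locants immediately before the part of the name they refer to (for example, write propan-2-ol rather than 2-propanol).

3,5-diiodooct-3-ene

The longest chain bearing the multiple bond is 8 carbons long (octane).
There is one C=C double bond, indicated by the ending -ene.
Choose the numbering such that numbering from this end puts the double bond at C-3 rather than C-5.
That gives the double bond between C-3 and C-4; iodo groups at C-3 and C-5.
Putting it together: 3,5-diiodooct-3-ene.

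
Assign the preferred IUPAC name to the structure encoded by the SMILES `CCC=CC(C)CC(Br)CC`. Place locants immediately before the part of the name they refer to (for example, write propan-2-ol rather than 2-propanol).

The longest chain bearing the multiple bond is 9 carbons long (nonane).
A C=C double bond in the chain gives the infix -ene-.
Choose the numbering such that numbering from this end puts the double bond at C-3 rather than C-6.
This places the double bond between C-3 and C-4; a bromo group at C-7; a methyl group at C-5.
Prefixes are listed alphabetically: bromo, methyl.
The name is 7-bromo-5-methylnon-3-ene.

7-bromo-5-methylnon-3-ene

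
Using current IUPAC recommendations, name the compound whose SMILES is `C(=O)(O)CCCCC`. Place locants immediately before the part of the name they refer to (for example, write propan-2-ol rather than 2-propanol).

hexanoic acid

The longest carbon chain that includes the –COOH group has 6 carbons, so the parent hydride is hexane.
The principal characteristic group is a carboxylic acid (terminal –COOH), named with the suffix -oic acid.
Choose the numbering such that the carboxylic acid carbon is C-1 by definition.
The name is hexanoic acid.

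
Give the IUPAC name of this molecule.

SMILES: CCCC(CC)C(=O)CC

Counting along the main chain through the carbonyl gives 7 carbons: the parent is heptane.
The principal characteristic group is a ketone (C=O on an internal carbon), named with the suffix -one.
Choose the numbering such that numbering from this end puts the carbonyl group at C-3 rather than C-5.
That gives the carbonyl at C-3; an ethyl group at C-4.
Putting it together: 4-ethylheptan-3-one.

4-ethylheptan-3-one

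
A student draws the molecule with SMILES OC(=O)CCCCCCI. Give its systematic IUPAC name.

The longest chain bearing the –COOH group is 7 carbons long (heptane).
The principal characteristic group is a carboxylic acid (terminal –COOH), named with the suffix -oic acid.
Choose the numbering such that the carboxylic acid carbon is C-1 by definition.
This places an iodo group at C-7.
Putting it together: 7-iodoheptanoic acid.

7-iodoheptanoic acid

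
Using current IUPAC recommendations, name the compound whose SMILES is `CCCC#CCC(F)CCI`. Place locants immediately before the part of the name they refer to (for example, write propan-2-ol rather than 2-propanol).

The longest carbon chain that includes the multiple bond has 9 carbons, so the parent hydride is nonane.
A C≡C triple bond in the chain gives the infix -yne-.
Number the chain so that numbering from this end puts the triple bond at C-4 rather than C-5.
That gives the triple bond between C-4 and C-5; a fluoro group at C-7; an iodo group at C-9.
The substituents are ordered alphabetically, ignoring any di-/tri- multipliers.
Putting it together: 7-fluoro-9-iodonon-4-yne.

7-fluoro-9-iodonon-4-yne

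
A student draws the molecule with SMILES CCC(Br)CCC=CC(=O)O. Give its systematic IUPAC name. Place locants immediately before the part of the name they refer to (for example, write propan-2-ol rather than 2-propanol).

The longest chain bearing the –COOH group and the multiple bond is 8 carbons long (octane).
The principal characteristic group is a carboxylic acid (terminal –COOH), named with the suffix -oic acid.
There is one C=C double bond, indicated by the ending -ene.
Number the chain so that the carboxylic acid carbon is C-1 by definition.
With this numbering: the double bond between C-2 and C-3; a bromo group at C-6.
Assembling the pieces gives 6-bromooct-2-enoic acid.

6-bromooct-2-enoic acid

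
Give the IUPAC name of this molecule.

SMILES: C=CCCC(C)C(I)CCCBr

The longest chain bearing the multiple bond is 9 carbons long (nonane).
There is one C=C double bond, indicated by the ending -ene.
Choose the numbering such that numbering from this end puts the double bond at C-1 rather than C-8.
With this numbering: the double bond between C-1 and C-2; a bromo group at C-9; an iodo group at C-6; a methyl group at C-5.
Substituent prefixes are cited in alphabetical order (multiplying prefixes like di-/tri- are ignored for ordering).
Assembling the pieces gives 9-bromo-6-iodo-5-methylnon-1-ene.

9-bromo-6-iodo-5-methylnon-1-ene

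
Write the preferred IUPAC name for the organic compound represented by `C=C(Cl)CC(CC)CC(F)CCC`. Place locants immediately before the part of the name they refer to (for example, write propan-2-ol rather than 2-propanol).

2-chloro-4-ethyl-6-fluoronon-1-ene

The longest chain bearing the multiple bond is 9 carbons long (nonane).
There is one C=C double bond, indicated by the ending -ene.
The numbering direction is chosen so that numbering from this end puts the double bond at C-1 rather than C-8.
With this numbering: the double bond between C-1 and C-2; a chloro group at C-2; an ethyl group at C-4; a fluoro group at C-6.
The substituents are ordered alphabetically, ignoring any di-/tri- multipliers.
The name is 2-chloro-4-ethyl-6-fluoronon-1-ene.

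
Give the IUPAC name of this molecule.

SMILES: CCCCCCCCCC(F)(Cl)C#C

Counting along the main chain through the multiple bond gives 12 carbons: the parent is dodecane.
The chain contains a C≡C triple bond, so the unsaturation ending is -yne.
Number the chain so that numbering from this end puts the triple bond at C-1 rather than C-11.
That gives the triple bond between C-1 and C-2; a chloro group at C-3; a fluoro group at C-3.
The substituents are ordered alphabetically, ignoring any di-/tri- multipliers.
Putting it together: 3-chloro-3-fluorododec-1-yne.

3-chloro-3-fluorododec-1-yne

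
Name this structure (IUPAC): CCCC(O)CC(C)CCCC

6-methyldecan-4-ol

The longest carbon chain that includes the –OH group has 10 carbons, so the parent hydride is decane.
An alcohol (–OH) is the principal characteristic group, giving the suffix -ol.
Choose the numbering such that numbering from this end puts the hydroxyl group at C-4 rather than C-7.
With this numbering: the hydroxyl at C-4; a methyl group at C-6.
The name is 6-methyldecan-4-ol.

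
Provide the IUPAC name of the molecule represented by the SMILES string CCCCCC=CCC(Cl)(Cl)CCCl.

The longest chain bearing the multiple bond is 11 carbons long (undecane).
There is one C=C double bond, indicated by the ending -ene.
The numbering direction is chosen so that numbering from this end puts the double bond at C-5 rather than C-6.
With this numbering: the double bond between C-5 and C-6; chloro groups at C-1 and C-3 (×2).
Assembling the pieces gives 1,3,3-trichloroundec-5-ene.

1,3,3-trichloroundec-5-ene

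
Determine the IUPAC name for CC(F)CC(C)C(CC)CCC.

5-ethyl-2-fluoro-4-methyloctane

The longest carbon chain is 8 atoms: the parent is octane.
The numbering direction is chosen so that the substituent locant set {2,4,5} is lower than {4,5,7} at the first point of difference.
With this numbering: an ethyl group at C-5; a fluoro group at C-2; a methyl group at C-4.
Prefixes are listed alphabetically: ethyl, fluoro, methyl.
The name is 5-ethyl-2-fluoro-4-methyloctane.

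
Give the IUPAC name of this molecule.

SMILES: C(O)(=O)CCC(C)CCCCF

8-fluoro-4-methyloctanoic acid

The longest chain bearing the –COOH group is 8 carbons long (octane).
The principal characteristic group is a carboxylic acid (terminal –COOH), named with the suffix -oic acid.
Number the chain so that the carboxylic acid carbon is C-1 by definition.
This places a fluoro group at C-8; a methyl group at C-4.
Prefixes are listed alphabetically: fluoro, methyl.
Putting it together: 8-fluoro-4-methyloctanoic acid.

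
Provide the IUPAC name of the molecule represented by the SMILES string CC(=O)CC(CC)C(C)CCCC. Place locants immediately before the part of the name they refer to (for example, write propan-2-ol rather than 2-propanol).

4-ethyl-5-methylnonan-2-one

The longest chain bearing the carbonyl is 9 carbons long (nonane).
The principal characteristic group is a ketone (C=O on an internal carbon), named with the suffix -one.
Number the chain so that numbering from this end puts the carbonyl group at C-2 rather than C-8.
This places the carbonyl at C-2; an ethyl group at C-4; a methyl group at C-5.
The substituents are ordered alphabetically, ignoring any di-/tri- multipliers.
Putting it together: 4-ethyl-5-methylnonan-2-one.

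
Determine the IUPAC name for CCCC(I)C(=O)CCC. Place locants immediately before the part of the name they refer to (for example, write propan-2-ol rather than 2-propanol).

The longest chain bearing the carbonyl is 8 carbons long (octane).
A ketone (C=O on an internal carbon) is the principal characteristic group, giving the suffix -one.
The numbering direction is chosen so that numbering from this end puts the carbonyl group at C-4 rather than C-5.
That gives the carbonyl at C-4; an iodo group at C-5.
The name is 5-iodooctan-4-one.

5-iodooctan-4-one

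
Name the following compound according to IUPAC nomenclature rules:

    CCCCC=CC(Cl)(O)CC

3-chloronon-4-en-3-ol

Counting along the main chain through the –OH group and the multiple bond gives 9 carbons: the parent is nonane.
An alcohol (–OH) is the principal characteristic group, giving the suffix -ol.
The chain contains a C=C double bond, so the unsaturation ending is -ene.
Choose the numbering such that numbering from this end puts the hydroxyl group at C-3 rather than C-7.
That gives the hydroxyl at C-3; the double bond between C-4 and C-5; a chloro group at C-3.
Assembling the pieces gives 3-chloronon-4-en-3-ol.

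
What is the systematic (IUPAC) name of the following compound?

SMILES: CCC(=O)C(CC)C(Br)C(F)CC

5-bromo-4-ethyl-6-fluorooctan-3-one

The longest chain bearing the carbonyl is 8 carbons long (octane).
The highest-priority functional group is a ketone (C=O on an internal carbon), so the name ends in -one.
The numbering direction is chosen so that numbering from this end puts the carbonyl group at C-3 rather than C-6.
With this numbering: the carbonyl at C-3; a bromo group at C-5; an ethyl group at C-4; a fluoro group at C-6.
Substituent prefixes are cited in alphabetical order (multiplying prefixes like di-/tri- are ignored for ordering).
Assembling the pieces gives 5-bromo-4-ethyl-6-fluorooctan-3-one.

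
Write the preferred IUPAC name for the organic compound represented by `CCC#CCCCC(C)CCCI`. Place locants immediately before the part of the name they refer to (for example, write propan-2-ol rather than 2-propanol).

11-iodo-8-methylundec-3-yne

Counting along the main chain through the multiple bond gives 11 carbons: the parent is undecane.
There is one C≡C triple bond, indicated by the ending -yne.
Choose the numbering such that numbering from this end puts the triple bond at C-3 rather than C-8.
This places the triple bond between C-3 and C-4; an iodo group at C-11; a methyl group at C-8.
Prefixes are listed alphabetically: iodo, methyl.
The name is 11-iodo-8-methylundec-3-yne.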